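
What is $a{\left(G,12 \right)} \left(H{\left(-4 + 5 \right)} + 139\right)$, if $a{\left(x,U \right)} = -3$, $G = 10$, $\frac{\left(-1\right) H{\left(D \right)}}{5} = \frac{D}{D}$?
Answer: $-402$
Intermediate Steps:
$H{\left(D \right)} = -5$ ($H{\left(D \right)} = - 5 \frac{D}{D} = \left(-5\right) 1 = -5$)
$a{\left(G,12 \right)} \left(H{\left(-4 + 5 \right)} + 139\right) = - 3 \left(-5 + 139\right) = \left(-3\right) 134 = -402$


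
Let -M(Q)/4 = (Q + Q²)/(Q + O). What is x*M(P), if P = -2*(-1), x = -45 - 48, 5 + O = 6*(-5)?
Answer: -744/11 ≈ -67.636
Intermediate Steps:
O = -35 (O = -5 + 6*(-5) = -5 - 30 = -35)
x = -93
P = 2
M(Q) = -4*(Q + Q²)/(-35 + Q) (M(Q) = -4*(Q + Q²)/(Q - 35) = -4*(Q + Q²)/(-35 + Q))
x*M(P) = -(-372)*2*(1 + 2)/(-35 + 2) = -(-372)*2*3/(-33) = -(-372)*2*(-1)*3/33 = -93*8/11 = -744/11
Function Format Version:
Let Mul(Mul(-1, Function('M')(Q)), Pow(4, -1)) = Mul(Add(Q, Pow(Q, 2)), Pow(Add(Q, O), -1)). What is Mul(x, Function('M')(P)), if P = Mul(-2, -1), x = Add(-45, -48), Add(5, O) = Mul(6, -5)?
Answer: Rational(-744, 11) ≈ -67.636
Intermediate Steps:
O = -35 (O = Add(-5, Mul(6, -5)) = Add(-5, -30) = -35)
x = -93
P = 2
Function('M')(Q) = Mul(-4, Pow(Add(-35, Q), -1), Add(Q, Pow(Q, 2))) (Function('M')(Q) = Mul(-4, Mul(Add(Q, Pow(Q, 2)), Pow(Add(Q, -35), -1))) = Mul(-4, Mul(Add(Q, Pow(Q, 2)), Pow(Add(-35, Q), -1))) = Mul(-4, Mul(Pow(Add(-35, Q), -1), Add(Q, Pow(Q, 2)))) = Mul(-4, Pow(Add(-35, Q), -1), Add(Q, Pow(Q, 2))))
Mul(x, Function('M')(P)) = Mul(-93, Mul(-4, 2, Pow(Add(-35, 2), -1), Add(1, 2))) = Mul(-93, Mul(-4, 2, Pow(-33, -1), 3)) = Mul(-93, Mul(-4, 2, Rational(-1, 33), 3)) = Mul(-93, Rational(8, 11)) = Rational(-744, 11)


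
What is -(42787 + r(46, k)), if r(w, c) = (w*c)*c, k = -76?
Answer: -308483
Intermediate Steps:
r(w, c) = w*c² (r(w, c) = (c*w)*c = w*c²)
-(42787 + r(46, k)) = -(42787 + 46*(-76)²) = -(42787 + 46*5776) = -(42787 + 265696) = -1*308483 = -308483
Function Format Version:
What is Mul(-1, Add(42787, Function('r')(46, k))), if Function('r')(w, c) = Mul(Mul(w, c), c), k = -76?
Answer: -308483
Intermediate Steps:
Function('r')(w, c) = Mul(w, Pow(c, 2)) (Function('r')(w, c) = Mul(Mul(c, w), c) = Mul(w, Pow(c, 2)))
Mul(-1, Add(42787, Function('r')(46, k))) = Mul(-1, Add(42787, Mul(46, Pow(-76, 2)))) = Mul(-1, Add(42787, Mul(46, 5776))) = Mul(-1, Add(42787, 265696)) = Mul(-1, 308483) = -308483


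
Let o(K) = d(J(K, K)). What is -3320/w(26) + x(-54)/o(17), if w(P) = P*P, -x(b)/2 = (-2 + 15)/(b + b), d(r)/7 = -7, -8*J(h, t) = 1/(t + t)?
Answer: -2198377/447174 ≈ -4.9162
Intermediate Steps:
J(h, t) = -1/(16*t) (J(h, t) = -1/(8*(t + t)) = -1/(2*t)/8 = -1/(16*t))
d(r) = -49 (d(r) = 7*(-7) = -49)
x(b) = -13/b (x(b) = -2*(-2 + 15)/(b + b) = -26/(2*b) = -26*1/(2*b) = -13/b)
o(K) = -49
w(P) = P²
-3320/w(26) + x(-54)/o(17) = -3320/(26²) - 13/(-54)/(-49) = -3320/676 - 13*(-1/54)*(-1/49) = -3320*1/676 + (13/54)*(-1/49) = -830/169 - 13/2646 = -2198377/447174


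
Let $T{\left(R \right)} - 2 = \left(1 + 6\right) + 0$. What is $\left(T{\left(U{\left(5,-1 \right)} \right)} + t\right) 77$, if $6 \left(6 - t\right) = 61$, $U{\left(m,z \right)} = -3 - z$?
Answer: $\frac{2233}{6} \approx 372.17$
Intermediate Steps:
$T{\left(R \right)} = 9$ ($T{\left(R \right)} = 2 + \left(\left(1 + 6\right) + 0\right) = 2 + \left(7 + 0\right) = 2 + 7 = 9$)
$t = - \frac{25}{6}$ ($t = 6 - \frac{61}{6} = - \frac{25}{6} \approx -4.1667$)
$\left(T{\left(U{\left(5,-1 \right)} \right)} + t\right) 77 = \left(9 - \frac{25}{6}\right) 77 = \frac{29}{6} \cdot 77 = \frac{2233}{6}$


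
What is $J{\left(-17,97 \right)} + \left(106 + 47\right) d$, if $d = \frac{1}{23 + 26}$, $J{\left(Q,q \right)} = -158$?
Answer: $- \frac{7589}{49} \approx -154.88$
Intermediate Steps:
$d = \frac{1}{49} \approx 0.020408$
$J{\left(-17,97 \right)} + \left(106 + 47\right) d = -158 + \left(106 + 47\right) \frac{1}{49} = -158 + 153 \cdot \frac{1}{49} = -158 + \frac{153}{49} = - \frac{7589}{49}$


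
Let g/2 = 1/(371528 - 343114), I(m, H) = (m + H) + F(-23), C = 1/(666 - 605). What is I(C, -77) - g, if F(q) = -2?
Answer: -68449387/866627 ≈ -78.984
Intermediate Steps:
C = 1/61 ≈ 0.016393
I(m, H) = -2 + H + m (I(m, H) = (m + H) - 2 = (H + m) - 2 = -2 + H + m)
g = 1/14207 (g = 2/(371528 - 343114) = 2/28414 = 2*(1/28414) = 1/14207 ≈ 7.0388e-5)
I(C, -77) - g = (-2 - 77 + 1/61) - 1*1/14207 = -4818/61 - 1/14207 = -68449387/866627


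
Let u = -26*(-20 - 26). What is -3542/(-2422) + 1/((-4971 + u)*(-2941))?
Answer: 16236276/11102275 ≈ 1.4624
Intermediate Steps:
u = 1196 (u = -26*(-46) = 1196)
-3542/(-2422) + 1/((-4971 + u)*(-2941)) = -3542/(-2422) + 1/((-4971 + 1196)*(-2941)) = -3542*(-1/2422) - 1/2941/(-3775) = 253/173 - 1/3775*(-1/2941) = 253/173 + 1/11102275 = 16236276/11102275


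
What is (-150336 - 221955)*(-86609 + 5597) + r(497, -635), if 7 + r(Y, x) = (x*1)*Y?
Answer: 30159722890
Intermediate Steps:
r(Y, x) = -7 + Y*x (r(Y, x) = -7 + (x*1)*Y = -7 + x*Y = -7 + Y*x)
(-150336 - 221955)*(-86609 + 5597) + r(497, -635) = (-150336 - 221955)*(-86609 + 5597) + (-7 + 497*(-635)) = -372291*(-81012) + (-7 - 315595) = 30160038492 - 315602 = 30159722890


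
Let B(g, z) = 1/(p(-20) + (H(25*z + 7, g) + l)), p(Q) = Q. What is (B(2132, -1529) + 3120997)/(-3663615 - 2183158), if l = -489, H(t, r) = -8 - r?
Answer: -8267521052/15488101677 ≈ -0.53380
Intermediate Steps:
B(g, z) = 1/(-517 - g) (B(g, z) = 1/(-20 + ((-8 - g) - 489)) = 1/(-20 + (-497 - g)) = 1/(-517 - g))
(B(2132, -1529) + 3120997)/(-3663615 - 2183158) = (-1/(517 + 2132) + 3120997)/(-3663615 - 2183158) = (-1/2649 + 3120997)/(-5846773) = (-1*1/2649 + 3120997)*(-1/5846773) = (-1/2649 + 3120997)*(-1/5846773) = (8267521052/2649)*(-1/5846773) = -8267521052/15488101677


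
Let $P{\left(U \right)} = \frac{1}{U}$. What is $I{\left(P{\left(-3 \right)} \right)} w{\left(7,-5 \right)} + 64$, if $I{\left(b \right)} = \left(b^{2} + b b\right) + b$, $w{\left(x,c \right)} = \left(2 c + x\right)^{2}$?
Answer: $63$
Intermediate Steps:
$w{\left(x,c \right)} = \left(x + 2 c\right)^{2}$
$I{\left(b \right)} = b + 2 b^{2}$ ($I{\left(b \right)} = \left(b^{2} + b^{2}\right) + b = 2 b^{2} + b = b + 2 b^{2}$)
$I{\left(P{\left(-3 \right)} \right)} w{\left(7,-5 \right)} + 64 = \frac{1 + \frac{2}{-3}}{-3} \left(7 + 2 \left(-5\right)\right)^{2} + 64 = - \frac{1 + 2 \left(- \frac{1}{3}\right)}{3} \left(7 - 10\right)^{2} + 64 = - \frac{1 - \frac{2}{3}}{3} \left(-3\right)^{2} + 64 = \left(- \frac{1}{3}\right) \frac{1}{3} \cdot 9 + 64 = \left(- \frac{1}{9}\right) 9 + 64 = -1 + 64 = 63$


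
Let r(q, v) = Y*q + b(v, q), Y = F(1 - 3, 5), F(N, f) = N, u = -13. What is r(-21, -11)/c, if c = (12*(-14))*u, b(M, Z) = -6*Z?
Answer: 1/13 ≈ 0.076923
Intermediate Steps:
Y = -2 (Y = 1 - 3 = -2)
r(q, v) = -8*q (r(q, v) = -2*q - 6*q = -8*q)
c = 2184 (c = (12*(-14))*(-13) = -168*(-13) = 2184)
r(-21, -11)/c = -8*(-21)/2184 = 168*(1/2184) = 1/13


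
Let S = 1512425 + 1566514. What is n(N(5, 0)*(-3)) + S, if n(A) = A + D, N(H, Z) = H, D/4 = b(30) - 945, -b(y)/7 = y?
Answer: 3074304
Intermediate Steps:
b(y) = -7*y
D = -4620 (D = 4*(-7*30 - 945) = 4*(-210 - 945) = 4*(-1155) = -4620)
n(A) = -4620 + A (n(A) = A - 4620 = -4620 + A)
S = 3078939
n(N(5, 0)*(-3)) + S = (-4620 + 5*(-3)) + 3078939 = (-4620 - 15) + 3078939 = -4635 + 3078939 = 3074304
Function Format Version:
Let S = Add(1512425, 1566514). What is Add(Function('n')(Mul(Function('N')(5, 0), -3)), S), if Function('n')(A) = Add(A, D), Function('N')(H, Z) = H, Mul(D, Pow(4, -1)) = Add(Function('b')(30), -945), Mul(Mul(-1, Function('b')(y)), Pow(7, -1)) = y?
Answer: 3074304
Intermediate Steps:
Function('b')(y) = Mul(-7, y)
D = -4620 (D = Mul(4, Add(Mul(-7, 30), -945)) = Mul(4, Add(-210, -945)) = Mul(4, -1155) = -4620)
Function('n')(A) = Add(-4620, A) (Function('n')(A) = Add(A, -4620) = Add(-4620, A))
S = 3078939
Add(Function('n')(Mul(Function('N')(5, 0), -3)), S) = Add(Add(-4620, Mul(5, -3)), 3078939) = Add(Add(-4620, -15), 3078939) = Add(-4635, 3078939) = 3074304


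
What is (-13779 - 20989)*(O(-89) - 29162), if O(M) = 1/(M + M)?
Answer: 90237510408/89 ≈ 1.0139e+9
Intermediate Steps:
O(M) = 1/(2*M)
(-13779 - 20989)*(O(-89) - 29162) = (-13779 - 20989)*((½)/(-89) - 29162) = -34768*((½)*(-1/89) - 29162) = -34768*(-1/178 - 29162) = -34768*(-5190837/178) = 90237510408/89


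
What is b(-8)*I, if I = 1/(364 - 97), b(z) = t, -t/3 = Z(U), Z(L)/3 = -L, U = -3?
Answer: -9/89 ≈ -0.10112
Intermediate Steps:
Z(L) = -3*L (Z(L) = 3*(-L) = -3*L)
t = -27 (t = -(-9)*(-3) = -3*9 = -27)
b(z) = -27
I = 1/267 ≈ 0.0037453
b(-8)*I = -27*1/267 = -9/89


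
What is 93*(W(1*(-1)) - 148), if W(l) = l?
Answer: -13857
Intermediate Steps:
93*(W(1*(-1)) - 148) = 93*(1*(-1) - 148) = 93*(-1 - 148) = 93*(-149) = -13857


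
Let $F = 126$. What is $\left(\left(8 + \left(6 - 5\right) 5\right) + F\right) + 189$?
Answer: $328$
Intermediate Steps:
$\left(\left(8 + \left(6 - 5\right) 5\right) + F\right) + 189 = \left(\left(8 + \left(6 - 5\right) 5\right) + 126\right) + 189 = \left(\left(8 + 1 \cdot 5\right) + 126\right) + 189 = \left(\left(8 + 5\right) + 126\right) + 189 = \left(13 + 126\right) + 189 = 139 + 189 = 328$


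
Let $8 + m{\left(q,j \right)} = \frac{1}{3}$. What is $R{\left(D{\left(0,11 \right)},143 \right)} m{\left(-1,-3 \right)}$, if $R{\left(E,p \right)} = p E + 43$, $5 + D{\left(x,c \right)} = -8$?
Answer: $\frac{41768}{3} \approx 13923.0$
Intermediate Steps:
$D{\left(x,c \right)} = -13$ ($D{\left(x,c \right)} = -5 - 8 = -13$)
$m{\left(q,j \right)} = - \frac{23}{3}$ ($m{\left(q,j \right)} = -8 + \frac{1}{3} = - \frac{23}{3}$)
$R{\left(E,p \right)} = 43 + E p$ ($R{\left(E,p \right)} = E p + 43 = 43 + E p$)
$R{\left(D{\left(0,11 \right)},143 \right)} m{\left(-1,-3 \right)} = \left(43 - 1859\right) \left(- \frac{23}{3}\right) = \left(-1816\right) \left(- \frac{23}{3}\right) = \frac{41768}{3}$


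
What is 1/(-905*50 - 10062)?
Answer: -1/55312 ≈ -1.8079e-5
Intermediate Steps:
1/(-905*50 - 10062) = 1/(-45250 - 10062) = 1/(-55312) = -1/55312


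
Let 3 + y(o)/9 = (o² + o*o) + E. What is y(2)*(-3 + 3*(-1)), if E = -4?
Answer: -54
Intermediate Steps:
y(o) = -63 + 18*o² (y(o) = -27 + 9*((o² + o*o) - 4) = -27 + 9*((o² + o²) - 4) = -27 + 9*(2*o² - 4) = -27 + 9*(-4 + 2*o²) = -27 + (-36 + 18*o²) = -63 + 18*o²)
y(2)*(-3 + 3*(-1)) = (-63 + 18*2²)*(-3 + 3*(-1)) = (-63 + 18*4)*(-3 - 3) = (-63 + 72)*(-6) = 9*(-6) = -54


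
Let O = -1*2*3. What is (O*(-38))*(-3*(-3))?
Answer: 2052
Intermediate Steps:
O = -6 (O = -2*3 = -6)
(O*(-38))*(-3*(-3)) = (-6*(-38))*(-3*(-3)) = 228*9 = 2052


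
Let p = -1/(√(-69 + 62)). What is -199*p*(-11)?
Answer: 2189*I*√7/7 ≈ 827.36*I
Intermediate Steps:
p = I*√7/7 (p = -1/(√(-7)) = -1/(I*√7) = -(-1)*I*√7/7 = I*√7/7 ≈ 0.37796*I)
-199*p*(-11) = -199*I*√7/7*(-11) = 2189*I*√7/7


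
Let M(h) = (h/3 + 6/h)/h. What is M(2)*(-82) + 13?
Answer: -412/3 ≈ -137.33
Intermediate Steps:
M(h) = (6/h + h/3)/h (M(h) = (h*(1/3) + 6/h)/h = (h/3 + 6/h)/h = (6/h + h/3)/h)
M(2)*(-82) + 13 = (1/3 + 6/2**2)*(-82) + 13 = (1/3 + 6*(1/4))*(-82) + 13 = (1/3 + 3/2)*(-82) + 13 = (11/6)*(-82) + 13 = -451/3 + 13 = -412/3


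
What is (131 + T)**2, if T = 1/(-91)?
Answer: 142086400/8281 ≈ 17158.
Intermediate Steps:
T = -1/91 ≈ -0.010989
(131 + T)**2 = (131 - 1/91)**2 = (11920/91)**2 = 142086400/8281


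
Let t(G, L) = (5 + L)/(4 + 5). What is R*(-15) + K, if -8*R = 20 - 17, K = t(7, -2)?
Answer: 143/24 ≈ 5.9583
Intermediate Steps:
t(G, L) = 5/9 + L/9 (t(G, L) = (5 + L)/9 = (5 + L)*(⅑) = 5/9 + L/9)
K = ⅓ (K = 5/9 + (⅑)*(-2) = 5/9 - 2/9 = ⅓ ≈ 0.33333)
R = -3/8 (R = -(20 - 17)/8 = -⅛*3 = -3/8 ≈ -0.37500)
R*(-15) + K = -3/8*(-15) + ⅓ = 45/8 + ⅓ = 143/24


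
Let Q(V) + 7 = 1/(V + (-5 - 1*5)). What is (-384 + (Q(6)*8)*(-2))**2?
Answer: 71824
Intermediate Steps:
Q(V) = -7 + 1/(-10 + V) (Q(V) = -7 + 1/(V + (-5 - 1*5)) = -7 + 1/(V + (-5 - 5)) = -7 + 1/(V - 10) = -7 + 1/(-10 + V))
(-384 + (Q(6)*8)*(-2))**2 = (-384 + (((71 - 7*6)/(-10 + 6))*8)*(-2))**2 = (-384 + (((71 - 42)/(-4))*8)*(-2))**2 = (-384 + (-1/4*29*8)*(-2))**2 = (-384 - 29/4*8*(-2))**2 = (-384 - 58*(-2))**2 = (-384 + 116)**2 = (-268)**2 = 71824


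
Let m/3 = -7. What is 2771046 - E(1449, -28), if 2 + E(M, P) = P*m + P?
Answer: 2770488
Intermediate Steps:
m = -21 (m = 3*(-7) = -21)
E(M, P) = -2 - 20*P (E(M, P) = -2 + (P*(-21) + P) = -2 + (-21*P + P) = -2 - 20*P)
2771046 - E(1449, -28) = 2771046 - (-2 - 20*(-28)) = 2771046 - (-2 + 560) = 2771046 - 1*558 = 2771046 - 558 = 2770488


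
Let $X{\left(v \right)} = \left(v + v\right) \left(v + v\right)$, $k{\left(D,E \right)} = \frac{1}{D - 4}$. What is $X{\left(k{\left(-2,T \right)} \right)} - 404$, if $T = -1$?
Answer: $- \frac{3635}{9} \approx -403.89$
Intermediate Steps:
$k{\left(D,E \right)} = \frac{1}{-4 + D}$
$X{\left(v \right)} = 4 v^{2}$ ($X{\left(v \right)} = 2 v 2 v = 4 v^{2}$)
$X{\left(k{\left(-2,T \right)} \right)} - 404 = 4 \left(\frac{1}{-4 - 2}\right)^{2} - 404 = 4 \left(\frac{1}{-6}\right)^{2} - 404 = 4 \left(- \frac{1}{6}\right)^{2} - 404 = 4 \cdot \frac{1}{36} - 404 = \frac{1}{9} - 404 = - \frac{3635}{9}$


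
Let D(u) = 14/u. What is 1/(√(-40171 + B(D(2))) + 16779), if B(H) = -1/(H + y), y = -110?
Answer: 576079/9667408745 - 2*I*√106543509/29002226235 ≈ 5.959e-5 - 7.1181e-7*I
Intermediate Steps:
B(H) = -1/(-110 + H) (B(H) = -1/(H - 110) = -1/(-110 + H))
1/(√(-40171 + B(D(2))) + 16779) = 1/(√(-40171 - 1/(-110 + 14/2)) + 16779) = 1/(√(-40171 - 1/(-110 + 14*(½))) + 16779) = 1/(√(-40171 - 1/(-110 + 7)) + 16779) = 1/(√(-40171 - 1/(-103)) + 16779) = 1/(√(-40171 - 1*(-1/103)) + 16779) = 1/(√(-40171 + 1/103) + 16779) = 1/(√(-4137612/103) + 16779) = 1/(2*I*√106543509/103 + 16779) = 1/(16779 + 2*I*√106543509/103)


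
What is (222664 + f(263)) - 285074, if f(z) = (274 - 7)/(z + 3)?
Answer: -16600793/266 ≈ -62409.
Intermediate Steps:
f(z) = 267/(3 + z)
(222664 + f(263)) - 285074 = (222664 + 267/(3 + 263)) - 285074 = (222664 + 267/266) - 285074 = 59228891/266 - 285074 = -16600793/266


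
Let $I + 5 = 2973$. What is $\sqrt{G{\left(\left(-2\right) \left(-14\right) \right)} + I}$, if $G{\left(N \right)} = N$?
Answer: $2 \sqrt{749} \approx 54.736$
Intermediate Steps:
$I = 2968$ ($I = -5 + 2973 = 2968$)
$\sqrt{G{\left(\left(-2\right) \left(-14\right) \right)} + I} = \sqrt{\left(-2\right) \left(-14\right) + 2968} = \sqrt{28 + 2968} = \sqrt{2996} = 2 \sqrt{749}$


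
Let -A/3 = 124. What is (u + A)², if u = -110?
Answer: 232324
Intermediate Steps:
A = -372 (A = -3*124 = -372)
(u + A)² = (-110 - 372)² = (-482)² = 232324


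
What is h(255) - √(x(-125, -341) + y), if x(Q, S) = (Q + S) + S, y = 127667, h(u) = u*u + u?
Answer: 65280 - 2*√31715 ≈ 64924.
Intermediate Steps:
h(u) = u + u² (h(u) = u² + u = u + u²)
x(Q, S) = Q + 2*S
h(255) - √(x(-125, -341) + y) = 255*(1 + 255) - √((-125 + 2*(-341)) + 127667) = 255*256 - √((-125 - 682) + 127667) = 65280 - √(-807 + 127667) = 65280 - √126860 = 65280 - 2*√31715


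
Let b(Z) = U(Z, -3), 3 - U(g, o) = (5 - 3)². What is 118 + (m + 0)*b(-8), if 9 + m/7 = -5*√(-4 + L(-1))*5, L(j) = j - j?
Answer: 181 + 350*I ≈ 181.0 + 350.0*I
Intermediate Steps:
U(g, o) = -1 (U(g, o) = 3 - (5 - 3)² = 3 - 1*2² = 3 - 1*4 = 3 - 4 = -1)
L(j) = 0
b(Z) = -1
m = -63 - 350*I (m = -63 + 7*(-5*√(-4 + 0)*5) = -63 + 7*(-10*I*5) = -63 + 7*(-50*I) = -63 - 350*I ≈ -63.0 - 350.0*I)
118 + (m + 0)*b(-8) = 118 + ((-63 - 350*I) + 0)*(-1) = 118 + (-63 - 350*I)*(-1) = 118 + (63 + 350*I) = 181 + 350*I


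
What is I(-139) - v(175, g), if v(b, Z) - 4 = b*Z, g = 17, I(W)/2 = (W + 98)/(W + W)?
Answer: -414040/139 ≈ -2978.7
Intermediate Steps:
I(W) = (98 + W)/W (I(W) = 2*((W + 98)/(W + W)) = 2*((98 + W)/((2*W))) = 2*((98 + W)*(1/(2*W))) = 2*((98 + W)/(2*W)) = (98 + W)/W)
v(b, Z) = 4 + Z*b (v(b, Z) = 4 + b*Z = 4 + Z*b)
I(-139) - v(175, g) = (98 - 139)/(-139) - (4 + 17*175) = -1/139*(-41) - (4 + 2975) = 41/139 - 1*2979 = 41/139 - 2979 = -414040/139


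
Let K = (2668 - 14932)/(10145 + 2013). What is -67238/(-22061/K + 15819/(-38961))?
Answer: -1784861487864/580546299439 ≈ -3.0745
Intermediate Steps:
K = -6132/6079 (K = -12264/12158 = -12264*1/12158 = -6132/6079 ≈ -1.0087)
-67238/(-22061/K + 15819/(-38961)) = -67238/(-22061/(-6132/6079) + 15819/(-38961)) = -67238/(-22061*(-6079/6132) + 15819*(-1/38961)) = -67238/(134108819/6132 - 5273/12987) = -67238/580546299439/26545428 = -67238*26545428/580546299439 = -1784861487864/580546299439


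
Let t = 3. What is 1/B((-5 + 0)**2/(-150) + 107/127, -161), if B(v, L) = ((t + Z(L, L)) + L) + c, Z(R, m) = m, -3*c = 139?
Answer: -3/1096 ≈ -0.0027372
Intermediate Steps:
c = -139/3 (c = -1/3*139 = -139/3 ≈ -46.333)
B(v, L) = -130/3 + 2*L (B(v, L) = ((3 + L) + L) - 139/3 = (3 + 2*L) - 139/3 = -130/3 + 2*L)
1/B((-5 + 0)**2/(-150) + 107/127, -161) = 1/(-130/3 + 2*(-161)) = 1/(-130/3 - 322) = 1/(-1096/3) = -3/1096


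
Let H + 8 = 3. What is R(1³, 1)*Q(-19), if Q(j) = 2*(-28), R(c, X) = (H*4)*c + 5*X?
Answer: 840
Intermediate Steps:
H = -5 (H = -8 + 3 = -5)
R(c, X) = -20*c + 5*X (R(c, X) = (-5*4)*c + 5*X = -20*c + 5*X)
Q(j) = -56
R(1³, 1)*Q(-19) = (-20*1³ + 5*1)*(-56) = (-20*1 + 5)*(-56) = (-20 + 5)*(-56) = -15*(-56) = 840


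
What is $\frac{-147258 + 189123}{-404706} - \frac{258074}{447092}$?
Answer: $- \frac{5131733451}{7539200623} \approx -0.68067$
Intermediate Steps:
$\frac{-147258 + 189123}{-404706} - \frac{258074}{447092} = 41865 \left(- \frac{1}{404706}\right) - \frac{129037}{223546} = - \frac{13955}{134902} - \frac{129037}{223546} = - \frac{5131733451}{7539200623}$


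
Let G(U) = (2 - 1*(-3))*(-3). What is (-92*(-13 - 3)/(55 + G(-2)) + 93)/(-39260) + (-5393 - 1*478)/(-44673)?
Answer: 374494841/2923103300 ≈ 0.12812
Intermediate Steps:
G(U) = -15 (G(U) = (2 + 3)*(-3) = 5*(-3) = -15)
(-92*(-13 - 3)/(55 + G(-2)) + 93)/(-39260) + (-5393 - 1*478)/(-44673) = (-92*(-13 - 3)/(55 - 15) + 93)/(-39260) + (-5393 - 1*478)/(-44673) = (-(-1472)/40 + 93)*(-1/39260) + (-5393 - 478)*(-1/44673) = (-(-1472)/40 + 93)*(-1/39260) - 5871*(-1/44673) = (-92*(-⅖) + 93)*(-1/39260) + 1957/14891 = (184/5 + 93)*(-1/39260) + 1957/14891 = (649/5)*(-1/39260) + 1957/14891 = -649/196300 + 1957/14891 = 374494841/2923103300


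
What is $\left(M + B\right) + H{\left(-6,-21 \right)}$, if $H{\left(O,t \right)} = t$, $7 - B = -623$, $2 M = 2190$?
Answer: $1704$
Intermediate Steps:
$M = 1095$ ($M = \frac{1}{2} \cdot 2190 = 1095$)
$B = 630$ ($B = 7 - -623 = 7 + 623 = 630$)
$\left(M + B\right) + H{\left(-6,-21 \right)} = \left(1095 + 630\right) - 21 = 1725 - 21 = 1704$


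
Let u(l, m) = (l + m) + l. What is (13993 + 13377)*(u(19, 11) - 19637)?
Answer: -536123560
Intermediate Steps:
u(l, m) = m + 2*l
(13993 + 13377)*(u(19, 11) - 19637) = (13993 + 13377)*((11 + 2*19) - 19637) = 27370*((11 + 38) - 19637) = 27370*(49 - 19637) = 27370*(-19588) = -536123560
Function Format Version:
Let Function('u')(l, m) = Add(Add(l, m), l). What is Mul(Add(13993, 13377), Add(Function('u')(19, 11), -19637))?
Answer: -536123560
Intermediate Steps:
Function('u')(l, m) = Add(m, Mul(2, l))
Mul(Add(13993, 13377), Add(Function('u')(19, 11), -19637)) = Mul(Add(13993, 13377), Add(Add(11, Mul(2, 19)), -19637)) = Mul(27370, Add(Add(11, 38), -19637)) = Mul(27370, Add(49, -19637)) = Mul(27370, -19588) = -536123560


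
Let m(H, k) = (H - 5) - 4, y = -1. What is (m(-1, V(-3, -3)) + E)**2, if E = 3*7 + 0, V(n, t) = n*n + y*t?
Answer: 121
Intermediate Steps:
V(n, t) = n**2 - t (V(n, t) = n*n - t = n**2 - t)
m(H, k) = -9 + H (m(H, k) = (-5 + H) - 4 = -9 + H)
E = 21 (E = 21 + 0 = 21)
(m(-1, V(-3, -3)) + E)**2 = ((-9 - 1) + 21)**2 = (-10 + 21)**2 = 11**2 = 121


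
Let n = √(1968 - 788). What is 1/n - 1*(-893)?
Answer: 893 + √295/590 ≈ 893.03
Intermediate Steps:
n = 2*√295 (n = √1180 = 2*√295 ≈ 34.351)
1/n - 1*(-893) = 1/(2*√295) - 1*(-893) = √295/590 + 893 = 893 + √295/590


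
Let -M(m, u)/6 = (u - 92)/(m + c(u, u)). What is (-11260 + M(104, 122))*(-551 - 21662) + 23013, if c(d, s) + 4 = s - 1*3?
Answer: 18261654469/73 ≈ 2.5016e+8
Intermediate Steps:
c(d, s) = -7 + s (c(d, s) = -4 + (s - 1*3) = -4 + (s - 3) = -4 + (-3 + s) = -7 + s)
M(m, u) = -6*(-92 + u)/(-7 + m + u) (M(m, u) = -6*(u - 92)/(m + (-7 + u)) = -6*(-92 + u)/(-7 + m + u))
(-11260 + M(104, 122))*(-551 - 21662) + 23013 = (-11260 + 6*(92 - 1*122)/(-7 + 104 + 122))*(-551 - 21662) + 23013 = (-11260 + 6*(92 - 122)/219)*(-22213) + 23013 = (-11260 + 6*(1/219)*(-30))*(-22213) + 23013 = (-11260 - 60/73)*(-22213) + 23013 = -822040/73*(-22213) + 23013 = 18259974520/73 + 23013 = 18261654469/73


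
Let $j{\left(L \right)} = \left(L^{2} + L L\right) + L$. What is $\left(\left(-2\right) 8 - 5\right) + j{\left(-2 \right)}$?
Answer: $-15$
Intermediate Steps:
$j{\left(L \right)} = L + 2 L^{2}$ ($j{\left(L \right)} = \left(L^{2} + L^{2}\right) + L = 2 L^{2} + L = L + 2 L^{2}$)
$\left(\left(-2\right) 8 - 5\right) + j{\left(-2 \right)} = \left(\left(-2\right) 8 - 5\right) - 2 \left(1 + 2 \left(-2\right)\right) = \left(-16 - 5\right) - 2 \left(1 - 4\right) = -21 - -6 = -21 + 6 = -15$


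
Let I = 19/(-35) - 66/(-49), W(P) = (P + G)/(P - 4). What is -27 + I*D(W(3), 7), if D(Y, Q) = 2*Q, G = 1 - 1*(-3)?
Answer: -551/35 ≈ -15.743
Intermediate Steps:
G = 4 (G = 1 + 3 = 4)
W(P) = (4 + P)/(-4 + P) (W(P) = (P + 4)/(P - 4) = (4 + P)/(-4 + P))
I = 197/245 (I = 19*(-1/35) - 66*(-1/49) = -19/35 + 66/49 = 197/245 ≈ 0.80408)
-27 + I*D(W(3), 7) = -27 + 197*(2*7)/245 = -27 + (197/245)*14 = -27 + 394/35 = -551/35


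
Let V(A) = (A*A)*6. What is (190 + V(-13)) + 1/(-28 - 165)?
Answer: 232371/193 ≈ 1204.0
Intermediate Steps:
V(A) = 6*A**2 (V(A) = A**2*6 = 6*A**2)
(190 + V(-13)) + 1/(-28 - 165) = (190 + 6*(-13)**2) + 1/(-28 - 165) = (190 + 6*169) + 1/(-193) = (190 + 1014) - 1/193 = 1204 - 1/193 = 232371/193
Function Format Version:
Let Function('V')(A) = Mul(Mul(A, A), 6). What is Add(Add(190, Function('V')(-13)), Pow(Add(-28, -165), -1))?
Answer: Rational(232371, 193) ≈ 1204.0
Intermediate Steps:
Function('V')(A) = Mul(6, Pow(A, 2)) (Function('V')(A) = Mul(Pow(A, 2), 6) = Mul(6, Pow(A, 2)))
Add(Add(190, Function('V')(-13)), Pow(Add(-28, -165), -1)) = Add(Add(190, Mul(6, Pow(-13, 2))), Pow(Add(-28, -165), -1)) = Add(Add(190, Mul(6, 169)), Pow(-193, -1)) = Add(Add(190, 1014), Rational(-1, 193)) = Add(1204, Rational(-1, 193)) = Rational(232371, 193)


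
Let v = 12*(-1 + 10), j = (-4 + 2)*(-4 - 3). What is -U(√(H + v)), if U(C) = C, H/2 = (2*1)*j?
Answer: -2*√41 ≈ -12.806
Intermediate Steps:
j = 14 (j = -2*(-7) = 14)
H = 56 (H = 2*((2*1)*14) = 2*(2*14) = 2*28 = 56)
v = 108 (v = 12*9 = 108)
-U(√(H + v)) = -√(56 + 108) = -√164 = -2*√41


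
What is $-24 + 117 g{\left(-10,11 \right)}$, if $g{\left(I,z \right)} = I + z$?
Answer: $93$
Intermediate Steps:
$-24 + 117 g{\left(-10,11 \right)} = -24 + 117 \left(-10 + 11\right) = -24 + 117 \cdot 1 = -24 + 117 = 93$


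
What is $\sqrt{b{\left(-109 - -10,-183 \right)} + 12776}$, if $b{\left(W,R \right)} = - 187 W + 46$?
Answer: $\sqrt{31335} \approx 177.02$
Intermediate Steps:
$b{\left(W,R \right)} = 46 - 187 W$
$\sqrt{b{\left(-109 - -10,-183 \right)} + 12776} = \sqrt{\left(46 - 187 \left(-109 - -10\right)\right) + 12776} = \sqrt{\left(46 - 187 \left(-109 + 10\right)\right) + 12776} = \sqrt{\left(46 - -18513\right) + 12776} = \sqrt{\left(46 + 18513\right) + 12776} = \sqrt{18559 + 12776} = \sqrt{31335}$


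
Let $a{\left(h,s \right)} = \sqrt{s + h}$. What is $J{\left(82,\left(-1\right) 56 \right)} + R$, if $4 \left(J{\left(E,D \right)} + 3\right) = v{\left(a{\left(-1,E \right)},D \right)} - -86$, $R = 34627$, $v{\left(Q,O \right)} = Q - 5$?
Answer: $\frac{69293}{2} \approx 34647.0$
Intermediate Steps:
$a{\left(h,s \right)} = \sqrt{h + s}$
$v{\left(Q,O \right)} = -5 + Q$
$J{\left(E,D \right)} = \frac{69}{4} + \frac{\sqrt{-1 + E}}{4}$ ($J{\left(E,D \right)} = -3 + \frac{\left(-5 + \sqrt{-1 + E}\right) - -86}{4} = -3 + \frac{\left(-5 + \sqrt{-1 + E}\right) + 86}{4} = -3 + \frac{81 + \sqrt{-1 + E}}{4} = -3 + \left(\frac{81}{4} + \frac{\sqrt{-1 + E}}{4}\right) = \frac{69}{4} + \frac{\sqrt{-1 + E}}{4}$)
$J{\left(82,\left(-1\right) 56 \right)} + R = \left(\frac{69}{4} + \frac{\sqrt{-1 + 82}}{4}\right) + 34627 = \left(\frac{69}{4} + \frac{\sqrt{81}}{4}\right) + 34627 = \left(\frac{69}{4} + \frac{1}{4} \cdot 9\right) + 34627 = \left(\frac{69}{4} + \frac{9}{4}\right) + 34627 = \frac{39}{2} + 34627 = \frac{69293}{2}$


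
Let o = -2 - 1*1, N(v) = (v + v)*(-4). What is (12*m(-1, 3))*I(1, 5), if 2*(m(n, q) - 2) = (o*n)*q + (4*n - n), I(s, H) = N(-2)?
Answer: 960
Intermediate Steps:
N(v) = -8*v (N(v) = (2*v)*(-4) = -8*v)
I(s, H) = 16 (I(s, H) = -8*(-2) = 16)
o = -3 (o = -2 - 1 = -3)
m(n, q) = 2 + 3*n/2 - 3*n*q/2 (m(n, q) = 2 + ((-3*n)*q + (4*n - n))/2 = 2 + (-3*n*q + 3*n)/2 = 2 + (3*n - 3*n*q)/2 = 2 + (3*n/2 - 3*n*q/2) = 2 + 3*n/2 - 3*n*q/2)
(12*m(-1, 3))*I(1, 5) = (12*(2 + (3/2)*(-1) - 3/2*(-1)*3))*16 = (12*(2 - 3/2 + 9/2))*16 = (12*5)*16 = 60*16 = 960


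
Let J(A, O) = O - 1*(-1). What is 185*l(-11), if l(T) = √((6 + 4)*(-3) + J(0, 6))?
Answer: 185*I*√23 ≈ 887.23*I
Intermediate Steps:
J(A, O) = 1 + O (J(A, O) = O + 1 = 1 + O)
l(T) = I*√23 (l(T) = √((6 + 4)*(-3) + (1 + 6)) = √(10*(-3) + 7) = √(-30 + 7) = √(-23) = I*√23)
185*l(-11) = 185*(I*√23) = 185*I*√23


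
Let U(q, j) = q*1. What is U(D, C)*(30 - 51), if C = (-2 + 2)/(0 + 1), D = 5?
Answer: -105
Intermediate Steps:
C = 0 (C = 0/1 = 0*1 = 0)
U(q, j) = q
U(D, C)*(30 - 51) = 5*(30 - 51) = 5*(-21) = -105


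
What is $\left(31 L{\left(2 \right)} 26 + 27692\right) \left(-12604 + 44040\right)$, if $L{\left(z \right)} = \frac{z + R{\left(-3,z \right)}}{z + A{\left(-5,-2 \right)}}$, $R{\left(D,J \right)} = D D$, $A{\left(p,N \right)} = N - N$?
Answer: $1009881500$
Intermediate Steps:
$A{\left(p,N \right)} = 0$
$R{\left(D,J \right)} = D^{2}$
$L{\left(z \right)} = \frac{9 + z}{z}$ ($L{\left(z \right)} = \frac{z + \left(-3\right)^{2}}{z + 0} = \frac{z + 9}{z} = \frac{9 + z}{z}$)
$\left(31 L{\left(2 \right)} 26 + 27692\right) \left(-12604 + 44040\right) = \left(31 \frac{9 + 2}{2} \cdot 26 + 27692\right) \left(-12604 + 44040\right) = \left(31 \cdot \frac{1}{2} \cdot 11 \cdot 26 + 27692\right) 31436 = \left(31 \cdot \frac{11}{2} \cdot 26 + 27692\right) 31436 = \left(31 \cdot 143 + 27692\right) 31436 = \left(4433 + 27692\right) 31436 = 32125 \cdot 31436 = 1009881500$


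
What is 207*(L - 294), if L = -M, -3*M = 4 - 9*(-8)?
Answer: -55614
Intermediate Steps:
M = -76/3 (M = -(4 - 9*(-8))/3 = -(4 + 72)/3 = -1/3*76 = -76/3 ≈ -25.333)
L = 76/3 (L = -1*(-76/3) = 76/3 ≈ 25.333)
207*(L - 294) = 207*(76/3 - 294) = 207*(-806/3) = -55614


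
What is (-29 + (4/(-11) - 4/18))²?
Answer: 8579041/9801 ≈ 875.32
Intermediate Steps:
(-29 + (4/(-11) - 4/18))² = (-29 + (4*(-1/11) - 4*1/18))² = (-29 + (-4/11 - 2/9))² = (-29 - 58/99)² = (-2929/99)² = 8579041/9801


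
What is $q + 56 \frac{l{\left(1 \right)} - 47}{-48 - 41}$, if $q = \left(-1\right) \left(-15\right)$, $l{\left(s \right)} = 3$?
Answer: $\frac{3799}{89} \approx 42.685$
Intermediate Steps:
$q = 15$
$q + 56 \frac{l{\left(1 \right)} - 47}{-48 - 41} = 15 + 56 \frac{3 - 47}{-48 - 41} = 15 + 56 \left(- \frac{44}{-89}\right) = 15 + 56 \left(\left(-44\right) \left(- \frac{1}{89}\right)\right) = 15 + 56 \cdot \frac{44}{89} = 15 + \frac{2464}{89} = \frac{3799}{89}$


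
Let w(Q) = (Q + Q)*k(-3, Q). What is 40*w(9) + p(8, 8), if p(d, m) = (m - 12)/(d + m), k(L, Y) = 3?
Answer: 8639/4 ≈ 2159.8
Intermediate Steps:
p(d, m) = (-12 + m)/(d + m)
w(Q) = 6*Q (w(Q) = (Q + Q)*3 = (2*Q)*3 = 6*Q)
40*w(9) + p(8, 8) = 40*(6*9) + (-12 + 8)/(8 + 8) = 40*54 - 4/16 = 2160 + (1/16)*(-4) = 2160 - ¼ = 8639/4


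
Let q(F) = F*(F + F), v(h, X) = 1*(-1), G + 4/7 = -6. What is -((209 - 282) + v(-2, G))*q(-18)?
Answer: 47952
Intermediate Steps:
G = -46/7 (G = -4/7 - 6 = -46/7 ≈ -6.5714)
v(h, X) = -1
q(F) = 2*F² (q(F) = F*(2*F) = 2*F²)
-((209 - 282) + v(-2, G))*q(-18) = -((209 - 282) - 1)*2*(-18)² = -(-73 - 1)*2*324 = -(-74)*648 = -1*(-47952) = 47952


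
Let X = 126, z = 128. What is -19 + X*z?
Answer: 16109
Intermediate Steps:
-19 + X*z = -19 + 126*128 = -19 + 16128 = 16109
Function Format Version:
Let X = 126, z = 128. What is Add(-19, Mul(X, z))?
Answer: 16109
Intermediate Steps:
Add(-19, Mul(X, z)) = Add(-19, Mul(126, 128)) = Add(-19, 16128) = 16109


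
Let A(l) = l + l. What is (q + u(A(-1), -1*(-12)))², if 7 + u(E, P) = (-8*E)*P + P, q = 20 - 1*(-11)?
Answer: 51984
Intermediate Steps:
A(l) = 2*l
q = 31 (q = 20 + 11 = 31)
u(E, P) = -7 + P - 8*E*P (u(E, P) = -7 + ((-8*E)*P + P) = -7 + (-8*E*P + P) = -7 + (P - 8*E*P) = -7 + P - 8*E*P)
(q + u(A(-1), -1*(-12)))² = (31 + (-7 - 1*(-12) - 8*2*(-1)*(-1*(-12))))² = (31 + (-7 + 12 - 8*(-2)*12))² = (31 + (-7 + 12 + 192))² = (31 + 197)² = 228² = 51984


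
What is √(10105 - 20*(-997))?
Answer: √30045 ≈ 173.33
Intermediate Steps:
√(10105 - 20*(-997)) = √(10105 + 19940) = √30045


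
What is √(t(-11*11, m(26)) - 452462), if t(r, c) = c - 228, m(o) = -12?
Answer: I*√452702 ≈ 672.83*I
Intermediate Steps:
t(r, c) = -228 + c
√(t(-11*11, m(26)) - 452462) = √((-228 - 12) - 452462) = √(-240 - 452462) = √(-452702) = I*√452702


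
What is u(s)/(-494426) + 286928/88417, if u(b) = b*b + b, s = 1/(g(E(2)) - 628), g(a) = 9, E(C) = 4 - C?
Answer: 27178503160030757/8375068698366181 ≈ 3.2452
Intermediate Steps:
s = -1/619 (s = 1/(9 - 628) = 1/(-619) = -1/619 ≈ -0.0016155)
u(b) = b + b² (u(b) = b² + b = b + b²)
u(s)/(-494426) + 286928/88417 = -(1 - 1/619)/619/(-494426) + 286928/88417 = -1/619*618/619*(-1/494426) + 286928*(1/88417) = -618/383161*(-1/494426) + 286928/88417 = 309/94722380293 + 286928/88417 = 27178503160030757/8375068698366181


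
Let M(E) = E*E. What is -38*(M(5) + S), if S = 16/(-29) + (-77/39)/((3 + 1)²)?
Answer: -8363477/9048 ≈ -924.35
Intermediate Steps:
M(E) = E²
S = -12217/18096 (S = 16*(-1/29) + (-77*1/39)/(4²) = -16/29 - 77/39/16 = -16/29 - 77/39*1/16 = -16/29 - 77/624 = -12217/18096 ≈ -0.67512)
-38*(M(5) + S) = -38*(5² - 12217/18096) = -38*(25 - 12217/18096) = -38*440183/18096 = -8363477/9048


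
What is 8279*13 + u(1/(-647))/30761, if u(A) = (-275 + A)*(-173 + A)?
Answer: 1385914653974555/12876831449 ≈ 1.0763e+5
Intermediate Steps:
8279*13 + u(1/(-647))/30761 = 8279*13 + (47575 + (1/(-647))² - 448/(-647))/30761 = 107627 + (47575 + (-1/647)² - 448*(-1/647))*(1/30761) = 107627 + (47575 + 1/418609 + 448/647)*(1/30761) = 107627 + (19915613032/418609)*(1/30761) = 107627 + 19915613032/12876831449 = 1385914653974555/12876831449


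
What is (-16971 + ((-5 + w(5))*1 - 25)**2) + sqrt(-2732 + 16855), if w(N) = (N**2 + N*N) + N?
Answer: -16346 + sqrt(14123) ≈ -16227.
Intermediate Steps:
w(N) = N + 2*N**2 (w(N) = (N**2 + N**2) + N = 2*N**2 + N = N + 2*N**2)
(-16971 + ((-5 + w(5))*1 - 25)**2) + sqrt(-2732 + 16855) = (-16971 + ((-5 + 5*(1 + 2*5))*1 - 25)**2) + sqrt(-2732 + 16855) = (-16971 + ((-5 + 5*(1 + 10))*1 - 25)**2) + sqrt(14123) = (-16971 + ((-5 + 5*11)*1 - 25)**2) + sqrt(14123) = (-16971 + ((-5 + 55)*1 - 25)**2) + sqrt(14123) = (-16971 + (50*1 - 25)**2) + sqrt(14123) = (-16971 + (50 - 25)**2) + sqrt(14123) = (-16971 + 25**2) + sqrt(14123) = (-16971 + 625) + sqrt(14123) = -16346 + sqrt(14123)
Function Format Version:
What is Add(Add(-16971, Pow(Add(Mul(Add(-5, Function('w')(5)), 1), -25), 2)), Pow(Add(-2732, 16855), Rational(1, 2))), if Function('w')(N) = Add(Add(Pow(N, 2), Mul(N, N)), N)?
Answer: Add(-16346, Pow(14123, Rational(1, 2))) ≈ -16227.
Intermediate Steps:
Function('w')(N) = Add(N, Mul(2, Pow(N, 2))) (Function('w')(N) = Add(Add(Pow(N, 2), Pow(N, 2)), N) = Add(Mul(2, Pow(N, 2)), N) = Add(N, Mul(2, Pow(N, 2))))
Add(Add(-16971, Pow(Add(Mul(Add(-5, Function('w')(5)), 1), -25), 2)), Pow(Add(-2732, 16855), Rational(1, 2))) = Add(Add(-16971, Pow(Add(Mul(Add(-5, Mul(5, Add(1, Mul(2, 5)))), 1), -25), 2)), Pow(Add(-2732, 16855), Rational(1, 2))) = Add(Add(-16971, Pow(Add(Mul(Add(-5, Mul(5, Add(1, 10))), 1), -25), 2)), Pow(14123, Rational(1, 2))) = Add(Add(-16971, Pow(Add(Mul(Add(-5, Mul(5, 11)), 1), -25), 2)), Pow(14123, Rational(1, 2))) = Add(Add(-16971, Pow(Add(Mul(Add(-5, 55), 1), -25), 2)), Pow(14123, Rational(1, 2))) = Add(Add(-16971, Pow(Add(Mul(50, 1), -25), 2)), Pow(14123, Rational(1, 2))) = Add(Add(-16971, Pow(Add(50, -25), 2)), Pow(14123, Rational(1, 2))) = Add(Add(-16971, Pow(25, 2)), Pow(14123, Rational(1, 2))) = Add(Add(-16971, 625), Pow(14123, Rational(1, 2))) = Add(-16346, Pow(14123, Rational(1, 2)))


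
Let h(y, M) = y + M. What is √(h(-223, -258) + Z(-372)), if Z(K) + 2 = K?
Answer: 3*I*√95 ≈ 29.24*I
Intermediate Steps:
h(y, M) = M + y
Z(K) = -2 + K
√(h(-223, -258) + Z(-372)) = √((-258 - 223) + (-2 - 372)) = √(-481 - 374) = √(-855) = 3*I*√95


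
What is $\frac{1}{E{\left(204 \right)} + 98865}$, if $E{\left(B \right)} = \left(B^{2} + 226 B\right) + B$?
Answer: $\frac{1}{186789} \approx 5.3536 \cdot 10^{-6}$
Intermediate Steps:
$E{\left(B \right)} = B^{2} + 227 B$
$\frac{1}{E{\left(204 \right)} + 98865} = \frac{1}{204 \left(227 + 204\right) + 98865} = \frac{1}{204 \cdot 431 + 98865} = \frac{1}{87924 + 98865} = \frac{1}{186789}$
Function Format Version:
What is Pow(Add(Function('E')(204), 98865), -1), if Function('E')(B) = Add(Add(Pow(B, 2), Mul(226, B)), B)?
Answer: Rational(1, 186789) ≈ 5.3536e-6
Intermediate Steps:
Function('E')(B) = Add(Pow(B, 2), Mul(227, B))
Pow(Add(Function('E')(204), 98865), -1) = Pow(Add(Mul(204, Add(227, 204)), 98865), -1) = Pow(Add(Mul(204, 431), 98865), -1) = Pow(Add(87924, 98865), -1) = Pow(186789, -1) = Rational(1, 186789)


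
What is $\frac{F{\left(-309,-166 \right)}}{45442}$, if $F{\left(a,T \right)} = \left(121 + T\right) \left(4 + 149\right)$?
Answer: $- \frac{6885}{45442} \approx -0.15151$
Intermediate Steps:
$F{\left(a,T \right)} = 18513 + 153 T$ ($F{\left(a,T \right)} = \left(121 + T\right) 153 = 18513 + 153 T$)
$\frac{F{\left(-309,-166 \right)}}{45442} = \frac{18513 + 153 \left(-166\right)}{45442} = \left(18513 - 25398\right) \frac{1}{45442} = \left(-6885\right) \frac{1}{45442} = - \frac{6885}{45442}$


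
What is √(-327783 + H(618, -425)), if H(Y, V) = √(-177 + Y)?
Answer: 3*I*√36418 ≈ 572.5*I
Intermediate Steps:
√(-327783 + H(618, -425)) = √(-327783 + √(-177 + 618)) = √(-327783 + √441) = √(-327783 + 21) = √(-327762) = 3*I*√36418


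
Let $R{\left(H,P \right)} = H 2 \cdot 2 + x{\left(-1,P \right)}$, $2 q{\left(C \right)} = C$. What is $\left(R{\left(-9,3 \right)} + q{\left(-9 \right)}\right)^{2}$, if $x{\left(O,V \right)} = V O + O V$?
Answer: $\frac{8649}{4} \approx 2162.3$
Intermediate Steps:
$x{\left(O,V \right)} = 2 O V$ ($x{\left(O,V \right)} = O V + O V = 2 O V$)
$q{\left(C \right)} = \frac{C}{2}$
$R{\left(H,P \right)} = - 2 P + 4 H$ ($R{\left(H,P \right)} = H 2 \cdot 2 + 2 \left(-1\right) P = H 4 - 2 P = 4 H - 2 P = - 2 P + 4 H$)
$\left(R{\left(-9,3 \right)} + q{\left(-9 \right)}\right)^{2} = \left(\left(\left(-2\right) 3 + 4 \left(-9\right)\right) + \frac{1}{2} \left(-9\right)\right)^{2} = \left(\left(-6 - 36\right) - \frac{9}{2}\right)^{2} = \left(-42 - \frac{9}{2}\right)^{2} = \left(- \frac{93}{2}\right)^{2} = \frac{8649}{4}$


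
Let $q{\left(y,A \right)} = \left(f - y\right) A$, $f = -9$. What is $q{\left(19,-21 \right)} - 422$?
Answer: $166$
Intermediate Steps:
$q{\left(y,A \right)} = A \left(-9 - y\right)$ ($q{\left(y,A \right)} = \left(-9 - y\right) A = A \left(-9 - y\right)$)
$q{\left(19,-21 \right)} - 422 = \left(-1\right) \left(-21\right) \left(9 + 19\right) - 422 = \left(-1\right) \left(-21\right) 28 - 422 = 588 - 422 = 166$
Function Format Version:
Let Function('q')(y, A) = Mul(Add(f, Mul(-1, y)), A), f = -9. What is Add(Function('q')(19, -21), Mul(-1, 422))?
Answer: 166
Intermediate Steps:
Function('q')(y, A) = Mul(A, Add(-9, Mul(-1, y))) (Function('q')(y, A) = Mul(Add(-9, Mul(-1, y)), A) = Mul(A, Add(-9, Mul(-1, y))))
Add(Function('q')(19, -21), Mul(-1, 422)) = Add(Mul(-1, -21, Add(9, 19)), Mul(-1, 422)) = Add(Mul(-1, -21, 28), -422) = Add(588, -422) = 166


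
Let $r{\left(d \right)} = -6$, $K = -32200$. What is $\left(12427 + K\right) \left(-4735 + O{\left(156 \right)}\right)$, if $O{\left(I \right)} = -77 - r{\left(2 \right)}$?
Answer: $95029038$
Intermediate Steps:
$O{\left(I \right)} = -71$ ($O{\left(I \right)} = -77 - -6 = -77 + 6 = -71$)
$\left(12427 + K\right) \left(-4735 + O{\left(156 \right)}\right) = \left(12427 - 32200\right) \left(-4735 - 71\right) = \left(-19773\right) \left(-4806\right) = 95029038$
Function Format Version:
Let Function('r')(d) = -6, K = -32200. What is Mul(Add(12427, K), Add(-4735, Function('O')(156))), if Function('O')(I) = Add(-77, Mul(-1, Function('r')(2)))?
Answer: 95029038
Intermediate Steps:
Function('O')(I) = -71 (Function('O')(I) = Add(-77, Mul(-1, -6)) = Add(-77, 6) = -71)
Mul(Add(12427, K), Add(-4735, Function('O')(156))) = Mul(Add(12427, -32200), Add(-4735, -71)) = Mul(-19773, -4806) = 95029038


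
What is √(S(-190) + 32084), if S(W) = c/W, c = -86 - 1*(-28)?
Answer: √289560855/95 ≈ 179.12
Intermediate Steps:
c = -58 (c = -86 + 28 = -58)
S(W) = -58/W
√(S(-190) + 32084) = √(-58/(-190) + 32084) = √(-58*(-1/190) + 32084) = √(29/95 + 32084) = √(3048009/95) = √289560855/95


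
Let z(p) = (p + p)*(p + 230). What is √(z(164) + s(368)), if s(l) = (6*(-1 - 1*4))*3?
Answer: √129142 ≈ 359.36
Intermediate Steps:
s(l) = -90 (s(l) = (6*(-1 - 4))*3 = (6*(-5))*3 = -30*3 = -90)
z(p) = 2*p*(230 + p) (z(p) = (2*p)*(230 + p) = 2*p*(230 + p))
√(z(164) + s(368)) = √(2*164*(230 + 164) - 90) = √(2*164*394 - 90) = √(129232 - 90) = √129142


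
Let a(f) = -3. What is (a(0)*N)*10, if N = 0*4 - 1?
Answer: 30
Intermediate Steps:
N = -1 (N = 0 - 1 = -1)
(a(0)*N)*10 = -3*(-1)*10 = 3*10 = 30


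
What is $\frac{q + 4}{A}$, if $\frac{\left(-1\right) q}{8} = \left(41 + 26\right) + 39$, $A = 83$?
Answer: $- \frac{844}{83} \approx -10.169$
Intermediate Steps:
$q = -848$ ($q = - 8 \left(\left(41 + 26\right) + 39\right) = - 8 \left(67 + 39\right) = \left(-8\right) 106 = -848$)
$\frac{q + 4}{A} = \frac{-848 + 4}{83} = \left(-844\right) \frac{1}{83} = - \frac{844}{83}$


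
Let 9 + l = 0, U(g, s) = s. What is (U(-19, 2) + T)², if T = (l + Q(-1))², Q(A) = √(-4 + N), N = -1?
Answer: 4464 - 2808*I*√5 ≈ 4464.0 - 6278.9*I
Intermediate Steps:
Q(A) = I*√5 (Q(A) = √(-4 - 1) = √(-5) = I*√5)
l = -9 (l = -9 + 0 = -9)
T = (-9 + I*√5)² ≈ 76.0 - 40.249*I
(U(-19, 2) + T)² = (2 + (9 - I*√5)²)²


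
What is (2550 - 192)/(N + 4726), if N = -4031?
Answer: 2358/695 ≈ 3.3928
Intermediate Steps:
(2550 - 192)/(N + 4726) = (2550 - 192)/(-4031 + 4726) = 2358/695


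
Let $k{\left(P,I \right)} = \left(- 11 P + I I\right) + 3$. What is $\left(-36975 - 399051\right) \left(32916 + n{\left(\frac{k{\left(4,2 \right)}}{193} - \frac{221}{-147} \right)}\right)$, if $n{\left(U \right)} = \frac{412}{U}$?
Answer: $- \frac{269600299091388}{18607} \approx -1.4489 \cdot 10^{10}$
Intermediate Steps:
$k{\left(P,I \right)} = 3 + I^{2} - 11 P$ ($k{\left(P,I \right)} = \left(- 11 P + I^{2}\right) + 3 = \left(I^{2} - 11 P\right) + 3 = 3 + I^{2} - 11 P$)
$\left(-36975 - 399051\right) \left(32916 + n{\left(\frac{k{\left(4,2 \right)}}{193} - \frac{221}{-147} \right)}\right) = \left(-36975 - 399051\right) \left(32916 + \frac{412}{\frac{3 + 2^{2} - 44}{193} - \frac{221}{-147}}\right) = - 436026 \left(32916 + \frac{412}{\left(3 + 4 - 44\right) \frac{1}{193} - - \frac{221}{147}}\right) = - 436026 \left(32916 + \frac{412}{\left(-37\right) \frac{1}{193} + \frac{221}{147}}\right) = - 436026 \left(32916 + \frac{412}{- \frac{37}{193} + \frac{221}{147}}\right) = - 436026 \left(32916 + \frac{412}{\frac{37214}{28371}}\right) = - 436026 \left(32916 + 412 \cdot \frac{28371}{37214}\right) = - 436026 \left(32916 + \frac{5844426}{18607}\right) = \left(-436026\right) \frac{618312438}{18607} = - \frac{269600299091388}{18607}$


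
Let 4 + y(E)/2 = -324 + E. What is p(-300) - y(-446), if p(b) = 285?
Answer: 1833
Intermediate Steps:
y(E) = -656 + 2*E (y(E) = -8 + 2*(-324 + E) = -8 + (-648 + 2*E) = -656 + 2*E)
p(-300) - y(-446) = 285 - (-656 + 2*(-446)) = 285 - (-656 - 892) = 285 - 1*(-1548) = 285 + 1548 = 1833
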